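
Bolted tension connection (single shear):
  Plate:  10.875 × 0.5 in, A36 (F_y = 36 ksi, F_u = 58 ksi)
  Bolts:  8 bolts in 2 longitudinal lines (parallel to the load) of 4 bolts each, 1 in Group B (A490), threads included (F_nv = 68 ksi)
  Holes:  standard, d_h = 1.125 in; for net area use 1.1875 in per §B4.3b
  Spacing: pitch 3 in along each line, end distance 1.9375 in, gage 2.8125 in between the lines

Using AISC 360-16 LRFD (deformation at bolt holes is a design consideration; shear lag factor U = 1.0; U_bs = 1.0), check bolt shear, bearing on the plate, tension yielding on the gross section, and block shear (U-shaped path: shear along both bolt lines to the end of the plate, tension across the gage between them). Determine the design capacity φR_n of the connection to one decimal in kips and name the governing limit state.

176.2 kips (gross-section yield governs)

Bolt shear: A_b = π(1)²/4 = 0.7854 in². φR_n = 0.75 × 68 × 0.7854 × 8 × 1 = 320.4 kips.
Bearing (0.5 in plate, F_u = 58 ksi): end bolts L_c = 1.9375 − 1.125/2 = 1.375, R_n = min(1.2×1.375×0.5×58, 2.4×1×0.5×58) = 47.85 kips/bolt; interior L_c = 3 − 1.125 = 1.875, R_n = 65.25 kips/bolt. φR_n = 0.75 × (2×47.85 + 6×65.25) = 365.4 kips.
Tension yield (gross): A_g = 10.875×0.5 = 5.4375 in². φR_n = 0.90 × 36 × 5.4375 = 176.2 kips.
Block shear: shear path 2×[1.9375+3×3] = 2×10.9375 in, A_gv = 10.938, A_nv = 2×(10.9375 − 3.5×1.1875)×0.5 = 6.7813 in²; tension across gage: (2.8125 − 1×1.1875)×0.5 = 0.8125 in². R_n = min(0.6×58×6.7813, 0.6×36×10.938) + 1.0×58×0.8125 = min(235.99, 236.26) + 47.125 = 283.12 kips. φR_n = 0.75 × 283.12 = 212.3 kips.
Governing: min(320.4, 365.4, 176.2, 212.3) = 176.2 kips → gross-section yield.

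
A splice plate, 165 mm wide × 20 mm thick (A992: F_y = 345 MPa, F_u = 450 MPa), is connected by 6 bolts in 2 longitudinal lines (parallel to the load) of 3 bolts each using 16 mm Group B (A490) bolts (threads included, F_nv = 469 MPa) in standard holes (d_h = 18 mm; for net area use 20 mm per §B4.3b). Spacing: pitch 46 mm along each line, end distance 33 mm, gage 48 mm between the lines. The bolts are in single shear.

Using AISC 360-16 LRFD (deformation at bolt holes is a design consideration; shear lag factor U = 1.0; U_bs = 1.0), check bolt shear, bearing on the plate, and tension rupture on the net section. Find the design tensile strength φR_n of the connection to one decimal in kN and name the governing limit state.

424.3 kN (bolt shear governs)

Bolt shear: A_b = π(16)²/4 = 201.06 mm². φR_n = 0.75 × 469 × 201.06 × 6 × 1 = 424.3 kN.
Bearing (20 mm plate, F_u = 450 MPa): end bolts L_c = 33 − 18/2 = 24, R_n = min(1.2×24×20×450, 2.4×16×20×450) = 259.2 kN/bolt; interior L_c = 46 − 18 = 28, R_n = 302.4 kN/bolt. φR_n = 0.75 × (2×259.2 + 4×302.4) = 1296.0 kN.
Tension rupture (net): A_n = (165 − 2×20)×20 = 2500 mm² (U = 1.0, A_e = A_n). φR_n = 0.75 × 450 × 2500 = 843.8 kN.
Governing: min(424.3, 1296.0, 843.8) = 424.3 kN → bolt shear.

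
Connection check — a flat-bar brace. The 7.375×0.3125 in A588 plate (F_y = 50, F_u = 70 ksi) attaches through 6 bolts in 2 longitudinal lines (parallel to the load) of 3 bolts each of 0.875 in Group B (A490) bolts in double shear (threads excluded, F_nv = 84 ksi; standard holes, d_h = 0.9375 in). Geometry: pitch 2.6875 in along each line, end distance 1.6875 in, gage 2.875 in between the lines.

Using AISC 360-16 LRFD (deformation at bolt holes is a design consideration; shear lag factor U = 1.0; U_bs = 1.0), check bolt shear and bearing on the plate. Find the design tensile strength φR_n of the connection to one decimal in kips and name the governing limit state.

185.8 kips (bearing governs)

Bolt shear: A_b = π(0.875)²/4 = 0.60132 in². φR_n = 0.75 × 84 × 0.60132 × 6 × 2 = 454.6 kips.
Bearing (0.3125 in plate, F_u = 70 ksi): end bolts L_c = 1.6875 − 0.9375/2 = 1.21875, R_n = min(1.2×1.21875×0.3125×70, 2.4×0.875×0.3125×70) = 31.992 kips/bolt; interior L_c = 2.6875 − 0.9375 = 1.75, R_n = 45.938 kips/bolt. φR_n = 0.75 × (2×31.992 + 4×45.938) = 185.8 kips.
Governing: min(454.6, 185.8) = 185.8 kips → bearing.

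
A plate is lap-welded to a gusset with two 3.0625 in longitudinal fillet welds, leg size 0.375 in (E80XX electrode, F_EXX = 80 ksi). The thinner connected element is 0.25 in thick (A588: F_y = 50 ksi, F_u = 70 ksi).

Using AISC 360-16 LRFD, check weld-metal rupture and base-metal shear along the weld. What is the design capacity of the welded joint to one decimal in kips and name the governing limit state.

45.9 kips (base-metal shear governs)

Weld metal: throat = 0.707×0.375 = 0.26513 in, L = 2×3.0625 = 6.125 in. φR_n = 0.75 × 0.6 × 80 × 0.26513 × 6.125 = 58.5 kips.
Base metal shear (0.25 in plate): yield φR_n = 1.0×0.6×50×0.25×6.125 = 45.9 kips; rupture φR_n = 0.75×0.6×70×0.25×6.125 = 48.2 kips; take 45.9 kips (yield).
Governing: min(58.5, 45.9) = 45.9 kips → base-metal shear.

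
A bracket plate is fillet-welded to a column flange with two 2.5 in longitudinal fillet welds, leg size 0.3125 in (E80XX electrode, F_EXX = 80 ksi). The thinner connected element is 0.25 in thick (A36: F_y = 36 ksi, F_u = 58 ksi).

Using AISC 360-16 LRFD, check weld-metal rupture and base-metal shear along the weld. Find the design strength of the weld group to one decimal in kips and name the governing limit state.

Weld metal: throat = 0.707×0.3125 = 0.22094 in, L = 2×2.5 = 5 in. φR_n = 0.75 × 0.6 × 80 × 0.22094 × 5 = 39.8 kips.
Base metal shear (0.25 in plate): yield φR_n = 1.0×0.6×36×0.25×5 = 27.0 kips; rupture φR_n = 0.75×0.6×58×0.25×5 = 32.6 kips; take 27.0 kips (yield).
Governing: min(39.8, 27.0) = 27.0 kips → base-metal shear.

27.0 kips (base-metal shear governs)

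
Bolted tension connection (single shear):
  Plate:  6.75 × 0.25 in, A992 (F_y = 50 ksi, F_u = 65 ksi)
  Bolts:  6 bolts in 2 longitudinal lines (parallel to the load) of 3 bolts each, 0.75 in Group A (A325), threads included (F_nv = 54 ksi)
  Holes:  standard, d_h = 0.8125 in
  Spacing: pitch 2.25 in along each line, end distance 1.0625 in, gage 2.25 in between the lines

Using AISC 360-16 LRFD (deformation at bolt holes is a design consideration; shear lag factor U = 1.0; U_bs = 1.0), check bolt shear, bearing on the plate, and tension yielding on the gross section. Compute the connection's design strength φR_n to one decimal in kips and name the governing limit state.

75.9 kips (gross-section yield governs)

Bolt shear: A_b = π(0.75)²/4 = 0.44179 in². φR_n = 0.75 × 54 × 0.44179 × 6 × 1 = 107.4 kips.
Bearing (0.25 in plate, F_u = 65 ksi): end bolts L_c = 1.0625 − 0.8125/2 = 0.65625, R_n = min(1.2×0.65625×0.25×65, 2.4×0.75×0.25×65) = 12.797 kips/bolt; interior L_c = 2.25 − 0.8125 = 1.4375, R_n = 28.031 kips/bolt. φR_n = 0.75 × (2×12.797 + 4×28.031) = 103.3 kips.
Tension yield (gross): A_g = 6.75×0.25 = 1.6875 in². φR_n = 0.90 × 50 × 1.6875 = 75.9 kips.
Governing: min(107.4, 103.3, 75.9) = 75.9 kips → gross-section yield.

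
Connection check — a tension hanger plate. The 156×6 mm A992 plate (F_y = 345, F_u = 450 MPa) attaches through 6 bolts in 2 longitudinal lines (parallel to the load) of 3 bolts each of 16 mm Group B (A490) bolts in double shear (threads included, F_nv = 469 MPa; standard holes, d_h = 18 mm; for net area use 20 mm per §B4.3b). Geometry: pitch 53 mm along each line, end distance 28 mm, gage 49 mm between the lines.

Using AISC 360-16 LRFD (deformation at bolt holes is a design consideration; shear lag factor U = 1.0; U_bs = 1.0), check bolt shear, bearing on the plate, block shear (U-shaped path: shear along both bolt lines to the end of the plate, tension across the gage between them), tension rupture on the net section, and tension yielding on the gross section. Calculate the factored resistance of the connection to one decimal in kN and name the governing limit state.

234.9 kN (net-section rupture governs)

Bolt shear: A_b = π(16)²/4 = 201.06 mm². φR_n = 0.75 × 469 × 201.06 × 6 × 2 = 848.7 kN.
Bearing (6 mm plate, F_u = 450 MPa): end bolts L_c = 28 − 18/2 = 19, R_n = min(1.2×19×6×450, 2.4×16×6×450) = 61.56 kN/bolt; interior L_c = 53 − 18 = 35, R_n = 103.68 kN/bolt. φR_n = 0.75 × (2×61.56 + 4×103.68) = 403.4 kN.
Block shear: shear path 2×[28+2×53] = 2×134 mm, A_gv = 1608, A_nv = 2×(134 − 2.5×20)×6 = 1008 mm²; tension across gage: (49 − 1×20)×6 = 174 mm². R_n = min(0.6×450×1008, 0.6×345×1608) + 1.0×450×174 = min(272.16, 332.86) + 78.3 = 350.46 kN. φR_n = 0.75 × 350.46 = 262.8 kN.
Tension rupture (net): A_n = (156 − 2×20)×6 = 696 mm² (U = 1.0, A_e = A_n). φR_n = 0.75 × 450 × 696 = 234.9 kN.
Tension yield (gross): A_g = 156×6 = 936 mm². φR_n = 0.90 × 345 × 936 = 290.6 kN.
Governing: min(848.7, 403.4, 262.8, 234.9, 290.6) = 234.9 kN → net-section rupture.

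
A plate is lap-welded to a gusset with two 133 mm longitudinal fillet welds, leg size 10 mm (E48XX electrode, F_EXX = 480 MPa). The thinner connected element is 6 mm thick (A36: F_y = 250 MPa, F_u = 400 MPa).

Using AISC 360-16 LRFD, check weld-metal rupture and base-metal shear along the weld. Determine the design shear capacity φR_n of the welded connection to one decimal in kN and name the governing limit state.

Weld metal: throat = 0.707×10 = 7.07 mm, L = 2×133 = 266 mm. φR_n = 0.75 × 0.6 × 480 × 7.07 × 266 = 406.2 kN.
Base metal shear (6 mm plate): yield φR_n = 1.0×0.6×250×6×266 = 239.4 kN; rupture φR_n = 0.75×0.6×400×6×266 = 287.3 kN; take 239.4 kN (yield).
Governing: min(406.2, 239.4) = 239.4 kN → base-metal shear.

239.4 kN (base-metal shear governs)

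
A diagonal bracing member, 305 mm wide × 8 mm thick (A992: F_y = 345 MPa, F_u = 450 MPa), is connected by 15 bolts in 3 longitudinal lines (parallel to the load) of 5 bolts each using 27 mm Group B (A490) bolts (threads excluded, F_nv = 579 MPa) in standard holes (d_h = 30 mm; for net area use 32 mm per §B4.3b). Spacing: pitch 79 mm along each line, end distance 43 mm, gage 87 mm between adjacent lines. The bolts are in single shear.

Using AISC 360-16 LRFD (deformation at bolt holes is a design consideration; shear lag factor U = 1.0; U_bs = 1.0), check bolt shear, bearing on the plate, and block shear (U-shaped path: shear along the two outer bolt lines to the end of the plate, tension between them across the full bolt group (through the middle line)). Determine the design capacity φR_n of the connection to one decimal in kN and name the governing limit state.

993.6 kN (block shear governs)

Bolt shear: A_b = π(27)²/4 = 572.56 mm². φR_n = 0.75 × 579 × 572.56 × 15 × 1 = 3729.5 kN.
Bearing (8 mm plate, F_u = 450 MPa): end bolts L_c = 43 − 30/2 = 28, R_n = min(1.2×28×8×450, 2.4×27×8×450) = 120.96 kN/bolt; interior L_c = 79 − 30 = 49, R_n = 211.68 kN/bolt. φR_n = 0.75 × (3×120.96 + 12×211.68) = 2177.3 kN.
Block shear: shear path 2×[43+4×79] = 2×359 mm, A_gv = 5744, A_nv = 2×(359 − 4.5×32)×8 = 3440 mm²; tension across gage: (174 − 2×32)×8 = 880 mm². R_n = min(0.6×450×3440, 0.6×345×5744) + 1.0×450×880 = min(928.8, 1189) + 396 = 1324.8 kN. φR_n = 0.75 × 1324.8 = 993.6 kN.
Governing: min(3729.5, 2177.3, 993.6) = 993.6 kN → block shear.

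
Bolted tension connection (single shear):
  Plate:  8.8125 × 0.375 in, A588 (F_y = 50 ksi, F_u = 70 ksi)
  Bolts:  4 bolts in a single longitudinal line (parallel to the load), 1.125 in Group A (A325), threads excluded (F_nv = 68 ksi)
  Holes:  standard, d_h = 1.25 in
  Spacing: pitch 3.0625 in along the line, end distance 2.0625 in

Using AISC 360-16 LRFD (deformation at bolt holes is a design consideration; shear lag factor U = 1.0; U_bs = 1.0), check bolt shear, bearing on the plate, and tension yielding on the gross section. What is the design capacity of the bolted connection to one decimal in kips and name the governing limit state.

Bolt shear: A_b = π(1.125)²/4 = 0.99402 in². φR_n = 0.75 × 68 × 0.99402 × 4 × 1 = 202.8 kips.
Bearing (0.375 in plate, F_u = 70 ksi): end bolts L_c = 2.0625 − 1.25/2 = 1.4375, R_n = min(1.2×1.4375×0.375×70, 2.4×1.125×0.375×70) = 45.281 kips/bolt; interior L_c = 3.0625 − 1.25 = 1.8125, R_n = 57.094 kips/bolt. φR_n = 0.75 × (1×45.281 + 3×57.094) = 162.4 kips.
Tension yield (gross): A_g = 8.8125×0.375 = 3.3047 in². φR_n = 0.90 × 50 × 3.3047 = 148.7 kips.
Governing: min(202.8, 162.4, 148.7) = 148.7 kips → gross-section yield.

148.7 kips (gross-section yield governs)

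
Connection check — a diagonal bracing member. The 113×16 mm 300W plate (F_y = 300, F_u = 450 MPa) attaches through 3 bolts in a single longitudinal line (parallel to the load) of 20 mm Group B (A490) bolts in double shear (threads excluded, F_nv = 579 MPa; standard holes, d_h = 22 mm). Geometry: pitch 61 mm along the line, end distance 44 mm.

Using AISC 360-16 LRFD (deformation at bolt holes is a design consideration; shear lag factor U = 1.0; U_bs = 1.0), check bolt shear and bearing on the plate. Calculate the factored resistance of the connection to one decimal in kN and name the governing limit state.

Bolt shear: A_b = π(20)²/4 = 314.16 mm². φR_n = 0.75 × 579 × 314.16 × 3 × 2 = 818.5 kN.
Bearing (16 mm plate, F_u = 450 MPa): end bolts L_c = 44 − 22/2 = 33, R_n = min(1.2×33×16×450, 2.4×20×16×450) = 285.12 kN/bolt; interior L_c = 61 − 22 = 39, R_n = 336.96 kN/bolt. φR_n = 0.75 × (1×285.12 + 2×336.96) = 719.3 kN.
Governing: min(818.5, 719.3) = 719.3 kN → bearing.

719.3 kN (bearing governs)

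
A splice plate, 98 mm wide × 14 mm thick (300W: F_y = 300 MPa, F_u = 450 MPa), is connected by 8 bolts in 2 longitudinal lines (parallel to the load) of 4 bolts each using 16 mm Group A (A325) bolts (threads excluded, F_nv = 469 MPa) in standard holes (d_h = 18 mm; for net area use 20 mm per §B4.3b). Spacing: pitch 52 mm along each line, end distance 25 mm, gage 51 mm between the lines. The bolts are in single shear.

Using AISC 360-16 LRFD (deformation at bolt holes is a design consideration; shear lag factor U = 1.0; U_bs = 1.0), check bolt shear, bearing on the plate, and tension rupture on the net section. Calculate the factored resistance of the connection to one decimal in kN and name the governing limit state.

Bolt shear: A_b = π(16)²/4 = 201.06 mm². φR_n = 0.75 × 469 × 201.06 × 8 × 1 = 565.8 kN.
Bearing (14 mm plate, F_u = 450 MPa): end bolts L_c = 25 − 18/2 = 16, R_n = min(1.2×16×14×450, 2.4×16×14×450) = 120.96 kN/bolt; interior L_c = 52 − 18 = 34, R_n = 241.92 kN/bolt. φR_n = 0.75 × (2×120.96 + 6×241.92) = 1270.1 kN.
Tension rupture (net): A_n = (98 − 2×20)×14 = 812 mm² (U = 1.0, A_e = A_n). φR_n = 0.75 × 450 × 812 = 274.1 kN.
Governing: min(565.8, 1270.1, 274.1) = 274.1 kN → net-section rupture.

274.1 kN (net-section rupture governs)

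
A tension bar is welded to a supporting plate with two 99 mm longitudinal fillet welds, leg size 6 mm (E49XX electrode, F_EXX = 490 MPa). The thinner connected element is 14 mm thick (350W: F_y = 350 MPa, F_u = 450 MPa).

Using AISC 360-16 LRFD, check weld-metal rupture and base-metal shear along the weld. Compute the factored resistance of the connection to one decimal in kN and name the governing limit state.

185.2 kN (weld metal governs)

Weld metal: throat = 0.707×6 = 4.242 mm, L = 2×99 = 198 mm. φR_n = 0.75 × 0.6 × 490 × 4.242 × 198 = 185.2 kN.
Base metal shear (14 mm plate): yield φR_n = 1.0×0.6×350×14×198 = 582.1 kN; rupture φR_n = 0.75×0.6×450×14×198 = 561.3 kN; take 561.3 kN (rupture).
Governing: min(185.2, 561.3) = 185.2 kN → weld metal.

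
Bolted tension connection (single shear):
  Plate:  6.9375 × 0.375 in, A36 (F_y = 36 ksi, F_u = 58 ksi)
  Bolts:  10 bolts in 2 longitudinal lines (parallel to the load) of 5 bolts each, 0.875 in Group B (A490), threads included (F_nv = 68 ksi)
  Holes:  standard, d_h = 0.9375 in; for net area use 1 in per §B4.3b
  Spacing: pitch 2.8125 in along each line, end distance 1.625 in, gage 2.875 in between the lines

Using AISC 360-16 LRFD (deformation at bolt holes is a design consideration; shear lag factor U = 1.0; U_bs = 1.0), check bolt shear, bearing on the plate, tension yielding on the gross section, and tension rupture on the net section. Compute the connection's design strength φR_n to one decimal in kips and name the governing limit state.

80.5 kips (net-section rupture governs)

Bolt shear: A_b = π(0.875)²/4 = 0.60132 in². φR_n = 0.75 × 68 × 0.60132 × 10 × 1 = 306.7 kips.
Bearing (0.375 in plate, F_u = 58 ksi): end bolts L_c = 1.625 − 0.9375/2 = 1.15625, R_n = min(1.2×1.15625×0.375×58, 2.4×0.875×0.375×58) = 30.178 kips/bolt; interior L_c = 2.8125 − 0.9375 = 1.875, R_n = 45.675 kips/bolt. φR_n = 0.75 × (2×30.178 + 8×45.675) = 319.3 kips.
Tension yield (gross): A_g = 6.9375×0.375 = 2.6016 in². φR_n = 0.90 × 36 × 2.6016 = 84.3 kips.
Tension rupture (net): A_n = (6.9375 − 2×1)×0.375 = 1.8516 in² (U = 1.0, A_e = A_n). φR_n = 0.75 × 58 × 1.8516 = 80.5 kips.
Governing: min(306.7, 319.3, 84.3, 80.5) = 80.5 kips → net-section rupture.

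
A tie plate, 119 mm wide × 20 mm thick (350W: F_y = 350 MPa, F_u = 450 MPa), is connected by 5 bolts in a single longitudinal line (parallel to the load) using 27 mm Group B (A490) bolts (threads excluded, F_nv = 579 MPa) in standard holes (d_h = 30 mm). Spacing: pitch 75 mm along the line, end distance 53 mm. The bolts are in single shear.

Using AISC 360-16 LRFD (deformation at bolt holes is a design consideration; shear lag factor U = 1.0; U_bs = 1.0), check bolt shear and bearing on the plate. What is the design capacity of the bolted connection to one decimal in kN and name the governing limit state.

1243.2 kN (bolt shear governs)

Bolt shear: A_b = π(27)²/4 = 572.56 mm². φR_n = 0.75 × 579 × 572.56 × 5 × 1 = 1243.2 kN.
Bearing (20 mm plate, F_u = 450 MPa): end bolts L_c = 53 − 30/2 = 38, R_n = min(1.2×38×20×450, 2.4×27×20×450) = 410.4 kN/bolt; interior L_c = 75 − 30 = 45, R_n = 486 kN/bolt. φR_n = 0.75 × (1×410.4 + 4×486) = 1765.8 kN.
Governing: min(1243.2, 1765.8) = 1243.2 kN → bolt shear.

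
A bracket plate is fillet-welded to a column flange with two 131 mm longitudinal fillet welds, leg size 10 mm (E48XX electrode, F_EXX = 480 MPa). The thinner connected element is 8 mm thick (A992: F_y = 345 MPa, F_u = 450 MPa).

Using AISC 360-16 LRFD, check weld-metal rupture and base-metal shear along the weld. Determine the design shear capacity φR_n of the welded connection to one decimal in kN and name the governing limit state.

400.1 kN (weld metal governs)

Weld metal: throat = 0.707×10 = 7.07 mm, L = 2×131 = 262 mm. φR_n = 0.75 × 0.6 × 480 × 7.07 × 262 = 400.1 kN.
Base metal shear (8 mm plate): yield φR_n = 1.0×0.6×345×8×262 = 433.9 kN; rupture φR_n = 0.75×0.6×450×8×262 = 424.4 kN; take 424.4 kN (rupture).
Governing: min(400.1, 424.4) = 400.1 kN → weld metal.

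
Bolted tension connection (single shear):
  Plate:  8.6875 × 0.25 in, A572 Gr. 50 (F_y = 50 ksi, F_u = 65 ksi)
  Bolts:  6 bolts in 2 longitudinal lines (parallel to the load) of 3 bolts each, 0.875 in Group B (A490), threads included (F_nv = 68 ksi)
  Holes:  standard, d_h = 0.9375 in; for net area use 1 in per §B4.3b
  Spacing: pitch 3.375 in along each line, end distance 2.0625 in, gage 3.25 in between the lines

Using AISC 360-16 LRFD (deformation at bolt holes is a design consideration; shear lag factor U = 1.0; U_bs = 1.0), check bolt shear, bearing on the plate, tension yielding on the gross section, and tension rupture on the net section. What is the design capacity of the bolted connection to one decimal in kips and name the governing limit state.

81.5 kips (net-section rupture governs)

Bolt shear: A_b = π(0.875)²/4 = 0.60132 in². φR_n = 0.75 × 68 × 0.60132 × 6 × 1 = 184.0 kips.
Bearing (0.25 in plate, F_u = 65 ksi): end bolts L_c = 2.0625 − 0.9375/2 = 1.59375, R_n = min(1.2×1.59375×0.25×65, 2.4×0.875×0.25×65) = 31.078 kips/bolt; interior L_c = 3.375 − 0.9375 = 2.4375, R_n = 34.125 kips/bolt. φR_n = 0.75 × (2×31.078 + 4×34.125) = 149.0 kips.
Tension yield (gross): A_g = 8.6875×0.25 = 2.1719 in². φR_n = 0.90 × 50 × 2.1719 = 97.7 kips.
Tension rupture (net): A_n = (8.6875 − 2×1)×0.25 = 1.6719 in² (U = 1.0, A_e = A_n). φR_n = 0.75 × 65 × 1.6719 = 81.5 kips.
Governing: min(184.0, 149.0, 97.7, 81.5) = 81.5 kips → net-section rupture.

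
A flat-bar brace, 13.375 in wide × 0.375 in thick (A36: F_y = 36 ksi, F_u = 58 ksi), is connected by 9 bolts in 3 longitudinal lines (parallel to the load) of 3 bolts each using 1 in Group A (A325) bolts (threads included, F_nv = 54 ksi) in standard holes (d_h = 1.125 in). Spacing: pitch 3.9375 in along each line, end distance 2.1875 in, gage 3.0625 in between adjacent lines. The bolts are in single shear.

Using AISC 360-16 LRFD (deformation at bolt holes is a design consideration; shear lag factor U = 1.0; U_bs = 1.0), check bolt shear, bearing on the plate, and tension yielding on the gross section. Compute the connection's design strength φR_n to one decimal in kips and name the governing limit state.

Bolt shear: A_b = π(1)²/4 = 0.7854 in². φR_n = 0.75 × 54 × 0.7854 × 9 × 1 = 286.3 kips.
Bearing (0.375 in plate, F_u = 58 ksi): end bolts L_c = 2.1875 − 1.125/2 = 1.625, R_n = min(1.2×1.625×0.375×58, 2.4×1×0.375×58) = 42.413 kips/bolt; interior L_c = 3.9375 − 1.125 = 2.8125, R_n = 52.2 kips/bolt. φR_n = 0.75 × (3×42.413 + 6×52.2) = 330.3 kips.
Tension yield (gross): A_g = 13.375×0.375 = 5.0156 in². φR_n = 0.90 × 36 × 5.0156 = 162.5 kips.
Governing: min(286.3, 330.3, 162.5) = 162.5 kips → gross-section yield.

162.5 kips (gross-section yield governs)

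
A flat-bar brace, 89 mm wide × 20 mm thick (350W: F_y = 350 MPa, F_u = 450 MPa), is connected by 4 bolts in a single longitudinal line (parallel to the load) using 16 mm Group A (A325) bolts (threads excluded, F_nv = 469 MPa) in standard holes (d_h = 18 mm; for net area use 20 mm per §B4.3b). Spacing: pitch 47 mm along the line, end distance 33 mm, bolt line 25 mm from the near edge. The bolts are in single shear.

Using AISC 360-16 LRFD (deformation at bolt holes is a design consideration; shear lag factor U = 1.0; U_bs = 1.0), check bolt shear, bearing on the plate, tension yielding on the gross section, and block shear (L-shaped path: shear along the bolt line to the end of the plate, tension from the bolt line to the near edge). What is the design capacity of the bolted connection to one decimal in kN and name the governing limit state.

282.9 kN (bolt shear governs)

Bolt shear: A_b = π(16)²/4 = 201.06 mm². φR_n = 0.75 × 469 × 201.06 × 4 × 1 = 282.9 kN.
Bearing (20 mm plate, F_u = 450 MPa): end bolts L_c = 33 − 18/2 = 24, R_n = min(1.2×24×20×450, 2.4×16×20×450) = 259.2 kN/bolt; interior L_c = 47 − 18 = 29, R_n = 313.2 kN/bolt. φR_n = 0.75 × (1×259.2 + 3×313.2) = 899.1 kN.
Tension yield (gross): A_g = 89×20 = 1780 mm². φR_n = 0.90 × 350 × 1780 = 560.7 kN.
Block shear: shear path 1×[33+3×47] = 1×174 mm, A_gv = 3480, A_nv = 1×(174 − 3.5×20)×20 = 2080 mm²; tension to near edge: (25 − 0.5×20)×20 = 300 mm². R_n = min(0.6×450×2080, 0.6×350×3480) + 1.0×450×300 = min(561.6, 730.8) + 135 = 696.6 kN. φR_n = 0.75 × 696.6 = 522.5 kN.
Governing: min(282.9, 899.1, 560.7, 522.5) = 282.9 kN → bolt shear.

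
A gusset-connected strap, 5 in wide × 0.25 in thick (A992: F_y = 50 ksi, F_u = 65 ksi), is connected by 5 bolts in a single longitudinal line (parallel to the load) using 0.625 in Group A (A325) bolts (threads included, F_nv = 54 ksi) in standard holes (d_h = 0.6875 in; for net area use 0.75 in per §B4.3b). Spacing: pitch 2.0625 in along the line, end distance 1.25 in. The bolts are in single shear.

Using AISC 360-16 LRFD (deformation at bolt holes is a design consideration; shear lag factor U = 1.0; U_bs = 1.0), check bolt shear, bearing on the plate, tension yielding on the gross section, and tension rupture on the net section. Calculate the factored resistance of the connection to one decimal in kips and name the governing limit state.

Bolt shear: A_b = π(0.625)²/4 = 0.3068 in². φR_n = 0.75 × 54 × 0.3068 × 5 × 1 = 62.1 kips.
Bearing (0.25 in plate, F_u = 65 ksi): end bolts L_c = 1.25 − 0.6875/2 = 0.90625, R_n = min(1.2×0.90625×0.25×65, 2.4×0.625×0.25×65) = 17.672 kips/bolt; interior L_c = 2.0625 − 0.6875 = 1.375, R_n = 24.375 kips/bolt. φR_n = 0.75 × (1×17.672 + 4×24.375) = 86.4 kips.
Tension yield (gross): A_g = 5×0.25 = 1.25 in². φR_n = 0.90 × 50 × 1.25 = 56.3 kips.
Tension rupture (net): A_n = (5 − 1×0.75)×0.25 = 1.0625 in² (U = 1.0, A_e = A_n). φR_n = 0.75 × 65 × 1.0625 = 51.8 kips.
Governing: min(62.1, 86.4, 56.3, 51.8) = 51.8 kips → net-section rupture.

51.8 kips (net-section rupture governs)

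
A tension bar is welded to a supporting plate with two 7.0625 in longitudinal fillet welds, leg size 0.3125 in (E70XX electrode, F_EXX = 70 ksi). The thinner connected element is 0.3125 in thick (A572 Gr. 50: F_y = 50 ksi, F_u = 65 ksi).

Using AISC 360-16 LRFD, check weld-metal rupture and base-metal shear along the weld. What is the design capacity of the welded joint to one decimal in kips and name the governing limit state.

Weld metal: throat = 0.707×0.3125 = 0.22094 in, L = 2×7.0625 = 14.125 in. φR_n = 0.75 × 0.6 × 70 × 0.22094 × 14.125 = 98.3 kips.
Base metal shear (0.3125 in plate): yield φR_n = 1.0×0.6×50×0.3125×14.125 = 132.4 kips; rupture φR_n = 0.75×0.6×65×0.3125×14.125 = 129.1 kips; take 129.1 kips (rupture).
Governing: min(98.3, 129.1) = 98.3 kips → weld metal.

98.3 kips (weld metal governs)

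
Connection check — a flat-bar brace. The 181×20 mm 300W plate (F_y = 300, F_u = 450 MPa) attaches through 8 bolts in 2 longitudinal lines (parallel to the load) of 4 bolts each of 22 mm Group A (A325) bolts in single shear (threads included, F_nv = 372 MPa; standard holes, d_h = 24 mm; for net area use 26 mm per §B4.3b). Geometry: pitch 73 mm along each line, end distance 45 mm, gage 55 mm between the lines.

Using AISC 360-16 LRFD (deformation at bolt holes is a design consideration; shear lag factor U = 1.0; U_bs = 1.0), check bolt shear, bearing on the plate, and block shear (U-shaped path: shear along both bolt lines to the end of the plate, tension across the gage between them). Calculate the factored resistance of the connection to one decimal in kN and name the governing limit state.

848.5 kN (bolt shear governs)

Bolt shear: A_b = π(22)²/4 = 380.13 mm². φR_n = 0.75 × 372 × 380.13 × 8 × 1 = 848.5 kN.
Bearing (20 mm plate, F_u = 450 MPa): end bolts L_c = 45 − 24/2 = 33, R_n = min(1.2×33×20×450, 2.4×22×20×450) = 356.4 kN/bolt; interior L_c = 73 − 24 = 49, R_n = 475.2 kN/bolt. φR_n = 0.75 × (2×356.4 + 6×475.2) = 2673.0 kN.
Block shear: shear path 2×[45+3×73] = 2×264 mm, A_gv = 10560, A_nv = 2×(264 − 3.5×26)×20 = 6920 mm²; tension across gage: (55 − 1×26)×20 = 580 mm². R_n = min(0.6×450×6920, 0.6×300×10560) + 1.0×450×580 = min(1868.4, 1900.8) + 261 = 2129.4 kN. φR_n = 0.75 × 2129.4 = 1597.1 kN.
Governing: min(848.5, 2673.0, 1597.1) = 848.5 kN → bolt shear.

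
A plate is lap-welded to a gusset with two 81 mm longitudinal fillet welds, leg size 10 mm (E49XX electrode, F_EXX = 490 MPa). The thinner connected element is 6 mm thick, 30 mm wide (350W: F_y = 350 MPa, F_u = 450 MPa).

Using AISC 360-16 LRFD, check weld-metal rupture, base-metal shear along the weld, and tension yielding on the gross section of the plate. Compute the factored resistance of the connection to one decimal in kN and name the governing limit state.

56.7 kN (gross-section yield governs)

Weld metal: throat = 0.707×10 = 7.07 mm, L = 2×81 = 162 mm. φR_n = 0.75 × 0.6 × 490 × 7.07 × 162 = 252.5 kN.
Base metal shear (6 mm plate): yield φR_n = 1.0×0.6×350×6×162 = 204.1 kN; rupture φR_n = 0.75×0.6×450×6×162 = 196.8 kN; take 196.8 kN (rupture).
Tension yield (gross): A_g = 30×6 = 180 mm². φR_n = 0.90 × 350 × 180 = 56.7 kN.
Governing: min(252.5, 196.8, 56.7) = 56.7 kN → gross-section yield.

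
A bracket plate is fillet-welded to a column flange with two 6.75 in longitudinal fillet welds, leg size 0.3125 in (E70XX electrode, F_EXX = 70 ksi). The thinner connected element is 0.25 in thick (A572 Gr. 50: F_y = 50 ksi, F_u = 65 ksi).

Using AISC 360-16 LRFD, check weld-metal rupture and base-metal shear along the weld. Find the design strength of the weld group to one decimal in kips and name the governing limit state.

94.0 kips (weld metal governs)

Weld metal: throat = 0.707×0.3125 = 0.22094 in, L = 2×6.75 = 13.5 in. φR_n = 0.75 × 0.6 × 70 × 0.22094 × 13.5 = 94.0 kips.
Base metal shear (0.25 in plate): yield φR_n = 1.0×0.6×50×0.25×13.5 = 101.3 kips; rupture φR_n = 0.75×0.6×65×0.25×13.5 = 98.7 kips; take 98.7 kips (rupture).
Governing: min(94.0, 98.7) = 94.0 kips → weld metal.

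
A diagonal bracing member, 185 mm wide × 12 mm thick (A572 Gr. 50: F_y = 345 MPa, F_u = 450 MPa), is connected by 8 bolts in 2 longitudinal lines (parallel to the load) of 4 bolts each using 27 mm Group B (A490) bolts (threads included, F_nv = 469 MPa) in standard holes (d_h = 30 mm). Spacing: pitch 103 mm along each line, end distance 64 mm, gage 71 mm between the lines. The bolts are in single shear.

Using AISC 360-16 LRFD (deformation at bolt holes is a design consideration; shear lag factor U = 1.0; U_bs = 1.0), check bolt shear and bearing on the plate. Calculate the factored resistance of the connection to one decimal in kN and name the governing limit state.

Bolt shear: A_b = π(27)²/4 = 572.56 mm². φR_n = 0.75 × 469 × 572.56 × 8 × 1 = 1611.2 kN.
Bearing (12 mm plate, F_u = 450 MPa): end bolts L_c = 64 − 30/2 = 49, R_n = min(1.2×49×12×450, 2.4×27×12×450) = 317.52 kN/bolt; interior L_c = 103 − 30 = 73, R_n = 349.92 kN/bolt. φR_n = 0.75 × (2×317.52 + 6×349.92) = 2050.9 kN.
Governing: min(1611.2, 2050.9) = 1611.2 kN → bolt shear.

1611.2 kN (bolt shear governs)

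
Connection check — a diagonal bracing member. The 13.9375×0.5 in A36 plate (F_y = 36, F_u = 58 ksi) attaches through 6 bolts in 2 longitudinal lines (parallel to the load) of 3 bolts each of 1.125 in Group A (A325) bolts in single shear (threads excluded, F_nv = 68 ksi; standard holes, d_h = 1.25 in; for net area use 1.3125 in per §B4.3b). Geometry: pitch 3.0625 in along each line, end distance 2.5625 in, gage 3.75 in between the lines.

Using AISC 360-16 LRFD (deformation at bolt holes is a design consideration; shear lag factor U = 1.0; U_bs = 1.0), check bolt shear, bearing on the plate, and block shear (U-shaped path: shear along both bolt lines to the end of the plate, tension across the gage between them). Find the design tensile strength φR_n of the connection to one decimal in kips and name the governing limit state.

193.8 kips (block shear governs)

Bolt shear: A_b = π(1.125)²/4 = 0.99402 in². φR_n = 0.75 × 68 × 0.99402 × 6 × 1 = 304.2 kips.
Bearing (0.5 in plate, F_u = 58 ksi): end bolts L_c = 2.5625 − 1.25/2 = 1.9375, R_n = min(1.2×1.9375×0.5×58, 2.4×1.125×0.5×58) = 67.425 kips/bolt; interior L_c = 3.0625 − 1.25 = 1.8125, R_n = 63.075 kips/bolt. φR_n = 0.75 × (2×67.425 + 4×63.075) = 290.4 kips.
Block shear: shear path 2×[2.5625+2×3.0625] = 2×8.6875 in, A_gv = 8.6875, A_nv = 2×(8.6875 − 2.5×1.3125)×0.5 = 5.4063 in²; tension across gage: (3.75 − 1×1.3125)×0.5 = 1.2188 in². R_n = min(0.6×58×5.4063, 0.6×36×8.6875) + 1.0×58×1.2188 = min(188.14, 187.65) + 70.69 = 258.34 kips. φR_n = 0.75 × 258.34 = 193.8 kips.
Governing: min(304.2, 290.4, 193.8) = 193.8 kips → block shear.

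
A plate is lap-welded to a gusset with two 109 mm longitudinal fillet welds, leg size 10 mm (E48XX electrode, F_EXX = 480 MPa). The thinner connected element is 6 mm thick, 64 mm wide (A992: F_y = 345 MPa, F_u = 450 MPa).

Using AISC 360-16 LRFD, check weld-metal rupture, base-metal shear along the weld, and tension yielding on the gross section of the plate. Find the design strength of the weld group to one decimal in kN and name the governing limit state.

Weld metal: throat = 0.707×10 = 7.07 mm, L = 2×109 = 218 mm. φR_n = 0.75 × 0.6 × 480 × 7.07 × 218 = 332.9 kN.
Base metal shear (6 mm plate): yield φR_n = 1.0×0.6×345×6×218 = 270.8 kN; rupture φR_n = 0.75×0.6×450×6×218 = 264.9 kN; take 264.9 kN (rupture).
Tension yield (gross): A_g = 64×6 = 384 mm². φR_n = 0.90 × 345 × 384 = 119.2 kN.
Governing: min(332.9, 264.9, 119.2) = 119.2 kN → gross-section yield.

119.2 kN (gross-section yield governs)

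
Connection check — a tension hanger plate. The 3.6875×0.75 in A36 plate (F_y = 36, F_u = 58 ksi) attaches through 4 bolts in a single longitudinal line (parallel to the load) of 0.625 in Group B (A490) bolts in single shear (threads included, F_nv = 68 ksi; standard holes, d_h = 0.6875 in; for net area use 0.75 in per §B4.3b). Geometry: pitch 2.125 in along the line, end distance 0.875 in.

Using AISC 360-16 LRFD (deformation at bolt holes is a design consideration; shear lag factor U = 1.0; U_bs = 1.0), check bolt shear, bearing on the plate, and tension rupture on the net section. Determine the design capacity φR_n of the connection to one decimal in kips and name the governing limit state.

Bolt shear: A_b = π(0.625)²/4 = 0.3068 in². φR_n = 0.75 × 68 × 0.3068 × 4 × 1 = 62.6 kips.
Bearing (0.75 in plate, F_u = 58 ksi): end bolts L_c = 0.875 − 0.6875/2 = 0.53125, R_n = min(1.2×0.53125×0.75×58, 2.4×0.625×0.75×58) = 27.731 kips/bolt; interior L_c = 2.125 − 0.6875 = 1.4375, R_n = 65.25 kips/bolt. φR_n = 0.75 × (1×27.731 + 3×65.25) = 167.6 kips.
Tension rupture (net): A_n = (3.6875 − 1×0.75)×0.75 = 2.2031 in² (U = 1.0, A_e = A_n). φR_n = 0.75 × 58 × 2.2031 = 95.8 kips.
Governing: min(62.6, 167.6, 95.8) = 62.6 kips → bolt shear.

62.6 kips (bolt shear governs)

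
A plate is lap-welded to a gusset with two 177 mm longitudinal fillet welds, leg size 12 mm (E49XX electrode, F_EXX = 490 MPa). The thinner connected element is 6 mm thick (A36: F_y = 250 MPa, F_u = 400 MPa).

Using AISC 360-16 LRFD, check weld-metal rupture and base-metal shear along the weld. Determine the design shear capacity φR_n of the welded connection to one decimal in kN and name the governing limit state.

Weld metal: throat = 0.707×12 = 8.484 mm, L = 2×177 = 354 mm. φR_n = 0.75 × 0.6 × 490 × 8.484 × 354 = 662.2 kN.
Base metal shear (6 mm plate): yield φR_n = 1.0×0.6×250×6×354 = 318.6 kN; rupture φR_n = 0.75×0.6×400×6×354 = 382.3 kN; take 318.6 kN (yield).
Governing: min(662.2, 318.6) = 318.6 kN → base-metal shear.

318.6 kN (base-metal shear governs)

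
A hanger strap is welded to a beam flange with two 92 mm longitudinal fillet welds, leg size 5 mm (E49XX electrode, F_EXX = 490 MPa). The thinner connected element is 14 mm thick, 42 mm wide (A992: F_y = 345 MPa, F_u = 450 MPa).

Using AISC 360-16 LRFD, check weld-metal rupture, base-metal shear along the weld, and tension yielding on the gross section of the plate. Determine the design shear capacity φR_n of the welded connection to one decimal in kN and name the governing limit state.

143.4 kN (weld metal governs)

Weld metal: throat = 0.707×5 = 3.535 mm, L = 2×92 = 184 mm. φR_n = 0.75 × 0.6 × 490 × 3.535 × 184 = 143.4 kN.
Base metal shear (14 mm plate): yield φR_n = 1.0×0.6×345×14×184 = 533.2 kN; rupture φR_n = 0.75×0.6×450×14×184 = 521.6 kN; take 521.6 kN (rupture).
Tension yield (gross): A_g = 42×14 = 588 mm². φR_n = 0.90 × 345 × 588 = 182.6 kN.
Governing: min(143.4, 521.6, 182.6) = 143.4 kN → weld metal.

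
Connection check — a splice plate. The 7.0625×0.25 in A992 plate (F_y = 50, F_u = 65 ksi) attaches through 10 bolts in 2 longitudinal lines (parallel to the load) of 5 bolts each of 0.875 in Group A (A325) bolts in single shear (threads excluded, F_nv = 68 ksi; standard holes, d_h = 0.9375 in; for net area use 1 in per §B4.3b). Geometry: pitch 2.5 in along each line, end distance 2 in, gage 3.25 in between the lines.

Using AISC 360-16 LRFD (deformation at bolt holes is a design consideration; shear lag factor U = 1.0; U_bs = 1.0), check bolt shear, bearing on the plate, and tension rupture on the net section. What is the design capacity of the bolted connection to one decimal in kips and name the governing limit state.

61.7 kips (net-section rupture governs)

Bolt shear: A_b = π(0.875)²/4 = 0.60132 in². φR_n = 0.75 × 68 × 0.60132 × 10 × 1 = 306.7 kips.
Bearing (0.25 in plate, F_u = 65 ksi): end bolts L_c = 2 − 0.9375/2 = 1.53125, R_n = min(1.2×1.53125×0.25×65, 2.4×0.875×0.25×65) = 29.859 kips/bolt; interior L_c = 2.5 − 0.9375 = 1.5625, R_n = 30.469 kips/bolt. φR_n = 0.75 × (2×29.859 + 8×30.469) = 227.6 kips.
Tension rupture (net): A_n = (7.0625 − 2×1)×0.25 = 1.2656 in² (U = 1.0, A_e = A_n). φR_n = 0.75 × 65 × 1.2656 = 61.7 kips.
Governing: min(306.7, 227.6, 61.7) = 61.7 kips → net-section rupture.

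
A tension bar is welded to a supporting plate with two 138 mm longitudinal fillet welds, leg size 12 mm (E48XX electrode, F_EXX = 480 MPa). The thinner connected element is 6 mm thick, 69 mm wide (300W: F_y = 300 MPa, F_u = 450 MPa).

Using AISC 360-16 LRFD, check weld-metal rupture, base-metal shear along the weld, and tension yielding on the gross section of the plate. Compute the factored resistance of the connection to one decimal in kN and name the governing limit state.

111.8 kN (gross-section yield governs)

Weld metal: throat = 0.707×12 = 8.484 mm, L = 2×138 = 276 mm. φR_n = 0.75 × 0.6 × 480 × 8.484 × 276 = 505.8 kN.
Base metal shear (6 mm plate): yield φR_n = 1.0×0.6×300×6×276 = 298.1 kN; rupture φR_n = 0.75×0.6×450×6×276 = 335.3 kN; take 298.1 kN (yield).
Tension yield (gross): A_g = 69×6 = 414 mm². φR_n = 0.90 × 300 × 414 = 111.8 kN.
Governing: min(505.8, 298.1, 111.8) = 111.8 kN → gross-section yield.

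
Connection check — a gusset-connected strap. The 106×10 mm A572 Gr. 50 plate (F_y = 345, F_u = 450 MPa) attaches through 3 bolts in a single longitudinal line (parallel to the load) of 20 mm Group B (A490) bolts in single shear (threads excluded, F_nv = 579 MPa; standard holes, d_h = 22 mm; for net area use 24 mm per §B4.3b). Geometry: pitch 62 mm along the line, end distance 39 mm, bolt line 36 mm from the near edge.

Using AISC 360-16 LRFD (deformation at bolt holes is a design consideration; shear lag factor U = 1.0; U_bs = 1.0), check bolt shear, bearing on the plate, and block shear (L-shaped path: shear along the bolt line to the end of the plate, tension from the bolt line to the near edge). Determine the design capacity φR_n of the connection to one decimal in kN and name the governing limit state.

289.6 kN (block shear governs)

Bolt shear: A_b = π(20)²/4 = 314.16 mm². φR_n = 0.75 × 579 × 314.16 × 3 × 1 = 409.3 kN.
Bearing (10 mm plate, F_u = 450 MPa): end bolts L_c = 39 − 22/2 = 28, R_n = min(1.2×28×10×450, 2.4×20×10×450) = 151.2 kN/bolt; interior L_c = 62 − 22 = 40, R_n = 216 kN/bolt. φR_n = 0.75 × (1×151.2 + 2×216) = 437.4 kN.
Block shear: shear path 1×[39+2×62] = 1×163 mm, A_gv = 1630, A_nv = 1×(163 − 2.5×24)×10 = 1030 mm²; tension to near edge: (36 − 0.5×24)×10 = 240 mm². R_n = min(0.6×450×1030, 0.6×345×1630) + 1.0×450×240 = min(278.1, 337.41) + 108 = 386.1 kN. φR_n = 0.75 × 386.1 = 289.6 kN.
Governing: min(409.3, 437.4, 289.6) = 289.6 kN → block shear.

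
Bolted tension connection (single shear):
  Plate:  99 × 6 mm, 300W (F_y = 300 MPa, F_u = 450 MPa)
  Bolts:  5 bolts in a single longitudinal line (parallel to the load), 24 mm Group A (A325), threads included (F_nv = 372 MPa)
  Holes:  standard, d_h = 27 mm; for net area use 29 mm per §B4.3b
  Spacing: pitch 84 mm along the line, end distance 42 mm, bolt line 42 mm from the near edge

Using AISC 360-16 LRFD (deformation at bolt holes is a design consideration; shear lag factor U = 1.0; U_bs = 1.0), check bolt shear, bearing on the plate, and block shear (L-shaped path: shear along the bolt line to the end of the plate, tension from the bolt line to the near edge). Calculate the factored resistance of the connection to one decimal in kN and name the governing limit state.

Bolt shear: A_b = π(24)²/4 = 452.39 mm². φR_n = 0.75 × 372 × 452.39 × 5 × 1 = 631.1 kN.
Bearing (6 mm plate, F_u = 450 MPa): end bolts L_c = 42 − 27/2 = 28.5, R_n = min(1.2×28.5×6×450, 2.4×24×6×450) = 92.34 kN/bolt; interior L_c = 84 − 27 = 57, R_n = 155.52 kN/bolt. φR_n = 0.75 × (1×92.34 + 4×155.52) = 535.8 kN.
Block shear: shear path 1×[42+4×84] = 1×378 mm, A_gv = 2268, A_nv = 1×(378 − 4.5×29)×6 = 1485 mm²; tension to near edge: (42 − 0.5×29)×6 = 165 mm². R_n = min(0.6×450×1485, 0.6×300×2268) + 1.0×450×165 = min(400.95, 408.24) + 74.25 = 475.2 kN. φR_n = 0.75 × 475.2 = 356.4 kN.
Governing: min(631.1, 535.8, 356.4) = 356.4 kN → block shear.

356.4 kN (block shear governs)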